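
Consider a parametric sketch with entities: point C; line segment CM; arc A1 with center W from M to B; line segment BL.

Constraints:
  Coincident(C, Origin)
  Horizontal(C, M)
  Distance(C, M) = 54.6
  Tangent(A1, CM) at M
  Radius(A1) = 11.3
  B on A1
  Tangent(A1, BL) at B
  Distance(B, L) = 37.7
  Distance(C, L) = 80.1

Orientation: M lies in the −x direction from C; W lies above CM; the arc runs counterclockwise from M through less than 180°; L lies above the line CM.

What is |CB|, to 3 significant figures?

47.7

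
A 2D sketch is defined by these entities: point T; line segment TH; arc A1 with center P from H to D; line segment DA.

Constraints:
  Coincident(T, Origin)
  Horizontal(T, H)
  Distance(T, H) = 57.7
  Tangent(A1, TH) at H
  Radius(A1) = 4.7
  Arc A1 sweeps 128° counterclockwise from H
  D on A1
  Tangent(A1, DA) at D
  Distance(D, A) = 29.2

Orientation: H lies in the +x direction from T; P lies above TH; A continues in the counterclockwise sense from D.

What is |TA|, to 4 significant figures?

53.13

On A1, H sits at bearing -90° from P; a 128° counterclockwise sweep puts D at bearing 38°, so D = P + 4.7·(cos 38°, sin 38°) = (61.40, 7.594). A1 meets DA tangentially, so PD is at right angles to DA, so DA runs along (−sin 38°, cos 38°); with |DA| = 29.2, A = (43.43, 30.60). Then |TA| = |A − T| = 53.13.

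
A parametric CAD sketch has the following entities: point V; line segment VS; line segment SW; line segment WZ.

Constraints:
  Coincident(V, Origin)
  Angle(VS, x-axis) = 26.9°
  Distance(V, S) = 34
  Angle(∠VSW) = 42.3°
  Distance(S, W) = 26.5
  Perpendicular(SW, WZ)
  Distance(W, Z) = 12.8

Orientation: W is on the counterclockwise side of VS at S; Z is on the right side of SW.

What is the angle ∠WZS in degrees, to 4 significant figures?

64.22°

V is at the origin; VS runs at 26.9° with length 34.0, so S = 34.0·(cos 26.9°, sin 26.9°) = (30.32, 15.38). ∠VSW = 42.3°, so SW runs at 26.9° + (180° − 42.3°) = 164.6° from the x-axis; with |SW| = 26.5, W = S + 26.5·(cos 164.6°, sin 164.6°) = (4.773, 22.42). SW ⟂ WZ; with |WZ| = 12.8 on the right of SW, Z = W + 12.8·(0.2656, 0.9641) = (8.172, 34.76). Then cos ∠WZS = ZW·ZS / (|ZW||ZS|), giving 64.22°.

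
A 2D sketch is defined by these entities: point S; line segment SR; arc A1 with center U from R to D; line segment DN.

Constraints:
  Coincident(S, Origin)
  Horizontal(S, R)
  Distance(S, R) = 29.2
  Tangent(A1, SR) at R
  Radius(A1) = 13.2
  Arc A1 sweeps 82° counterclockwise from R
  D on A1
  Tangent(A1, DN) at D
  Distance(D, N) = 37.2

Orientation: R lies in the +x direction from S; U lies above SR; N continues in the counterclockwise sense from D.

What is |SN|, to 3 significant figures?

67.6

S is at the origin; S and R share the same y with |SR| = 29.2 and R on the +x side, so R = (29.2, 0.00). The tangent condition forces UR to be normal to SR, so U = R + (0, 13.2) = (29.2, 13.2). On A1, R sits at bearing -90° from U; an 82° counterclockwise sweep puts D at bearing -8°, so D = U + 13.2·(cos -8°, sin -8°) = (42.3, 11.4). The tangent condition forces UD to be normal to DN, so DN runs along (−sin -8°, cos -8°); with |DN| = 37.2, N = (47.4, 48.2). Then |SN| = |N − S| = 67.6.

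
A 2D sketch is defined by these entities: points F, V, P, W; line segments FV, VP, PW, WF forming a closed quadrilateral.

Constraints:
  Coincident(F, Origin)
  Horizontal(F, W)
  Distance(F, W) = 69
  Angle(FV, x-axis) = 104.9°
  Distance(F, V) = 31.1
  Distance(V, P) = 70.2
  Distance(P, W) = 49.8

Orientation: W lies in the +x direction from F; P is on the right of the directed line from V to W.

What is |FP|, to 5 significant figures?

41.435

Checks: |VP| = 70.20 ✓; |PW| = 49.80 ✓.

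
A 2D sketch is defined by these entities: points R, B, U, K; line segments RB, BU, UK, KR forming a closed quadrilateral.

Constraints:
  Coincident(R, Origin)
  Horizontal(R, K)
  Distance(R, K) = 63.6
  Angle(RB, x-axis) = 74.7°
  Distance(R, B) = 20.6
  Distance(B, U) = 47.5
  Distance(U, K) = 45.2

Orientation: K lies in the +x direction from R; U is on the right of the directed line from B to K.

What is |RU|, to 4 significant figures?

34.23

Checks: |BU| = 47.50 ✓; |UK| = 45.20 ✓.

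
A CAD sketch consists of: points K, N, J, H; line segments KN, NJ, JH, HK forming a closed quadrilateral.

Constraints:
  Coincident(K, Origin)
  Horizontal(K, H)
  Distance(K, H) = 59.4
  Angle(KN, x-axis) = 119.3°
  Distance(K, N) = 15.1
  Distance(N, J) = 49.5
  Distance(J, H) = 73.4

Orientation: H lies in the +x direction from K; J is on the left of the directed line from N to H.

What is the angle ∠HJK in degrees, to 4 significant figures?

51.83°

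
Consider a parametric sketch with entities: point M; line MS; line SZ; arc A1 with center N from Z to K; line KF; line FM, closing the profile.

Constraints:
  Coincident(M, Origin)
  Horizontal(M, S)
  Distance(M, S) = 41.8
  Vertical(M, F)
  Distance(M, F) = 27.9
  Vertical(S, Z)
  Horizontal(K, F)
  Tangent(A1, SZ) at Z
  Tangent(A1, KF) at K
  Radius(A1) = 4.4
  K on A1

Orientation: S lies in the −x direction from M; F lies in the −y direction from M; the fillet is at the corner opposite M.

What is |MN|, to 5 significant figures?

44.170

M is at the origin; M and S share the same y with |MS| = 41.8 and S on the −x side, so S = (-41.800, 0.0000). M and F share the same x with |MF| = 27.9 and F on the −y side, so F = (0.0000, -27.900). The virtual corner opposite M is at (-41.800, -27.900). Since A1 is tangent to SZ there, NZ ⟂ SZ and A1 meets KF tangentially, so NK is at right angles to KF, with radius 4.4, so the center N sits 4.4 in from both sides at N = (-37.400, -23.500). Then |MN| = |N − M| = 44.170.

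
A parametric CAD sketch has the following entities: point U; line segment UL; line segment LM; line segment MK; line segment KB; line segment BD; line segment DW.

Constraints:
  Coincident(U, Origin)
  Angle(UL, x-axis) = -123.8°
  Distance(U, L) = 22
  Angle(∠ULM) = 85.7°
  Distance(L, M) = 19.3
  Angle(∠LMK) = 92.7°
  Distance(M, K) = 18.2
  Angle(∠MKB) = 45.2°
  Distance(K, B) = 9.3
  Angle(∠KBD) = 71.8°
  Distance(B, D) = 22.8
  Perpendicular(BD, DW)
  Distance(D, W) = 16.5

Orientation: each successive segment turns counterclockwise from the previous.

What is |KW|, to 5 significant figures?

21.321

U is at the origin; UL runs at -123.8° with length 22.0, so L = (-12.239, -18.282). ∠ULM = 85.7° gives LM at -29.500° from the x-axis; with |LM| = 19.3, M = (4.5594, -27.785). ∠LMK = 92.7° gives MK at 57.800° from the x-axis; with |MK| = 18.2, K = (14.258, -12.385). ∠MKB = 45.2° gives KB at -167.40° from the x-axis; with |KB| = 9.3, B = (5.1817, -14.413). ∠KBD = 71.8° gives BD at -59.200° from the x-axis; with |BD| = 22.8, D = (16.856, -33.998). The perpendicularity gives DW at right angles to BD, so DW runs at 30.800°; with |DW| = 16.5, W = (31.029, -25.549). Then |KW| = |W − K| = 21.321.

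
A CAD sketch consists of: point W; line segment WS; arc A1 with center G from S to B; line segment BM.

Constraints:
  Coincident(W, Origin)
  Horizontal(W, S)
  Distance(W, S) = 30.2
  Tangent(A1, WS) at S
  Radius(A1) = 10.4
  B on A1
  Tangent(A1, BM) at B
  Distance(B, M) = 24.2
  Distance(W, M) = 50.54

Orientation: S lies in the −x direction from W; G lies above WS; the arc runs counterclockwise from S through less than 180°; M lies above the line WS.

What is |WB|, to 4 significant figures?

27.03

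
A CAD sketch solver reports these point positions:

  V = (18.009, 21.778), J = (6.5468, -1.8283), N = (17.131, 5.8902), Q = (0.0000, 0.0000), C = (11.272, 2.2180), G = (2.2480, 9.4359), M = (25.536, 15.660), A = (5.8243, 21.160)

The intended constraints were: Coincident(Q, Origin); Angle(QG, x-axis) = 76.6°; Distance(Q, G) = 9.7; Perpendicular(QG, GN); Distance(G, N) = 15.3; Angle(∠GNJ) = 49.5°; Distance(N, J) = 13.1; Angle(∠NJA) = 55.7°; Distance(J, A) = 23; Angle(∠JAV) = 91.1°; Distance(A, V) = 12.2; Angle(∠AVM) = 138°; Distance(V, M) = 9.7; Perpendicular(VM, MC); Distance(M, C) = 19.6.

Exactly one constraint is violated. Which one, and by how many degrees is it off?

Perpendicular(VM, MC) — off by 7.59°.

Q = (0.00, 0.00) ✓; QG at 76.60° ✓; |QG| = 9.700 ✓; ∠(QG, GN) = 90.00° ✓; |GN| = 15.30 ✓; ∠GNJ = 49.50° ✓; |NJ| = 13.10 ✓; ∠NJA = 55.70° ✓; |JA| = 23.00 ✓; ∠JAV = 91.10° ✓; |AV| = 12.20 ✓; ∠AVM = 138.0° ✓; |VM| = 9.700 ✓; ∠(VM, MC) = 97.59° ✗; |MC| = 19.60 ✓.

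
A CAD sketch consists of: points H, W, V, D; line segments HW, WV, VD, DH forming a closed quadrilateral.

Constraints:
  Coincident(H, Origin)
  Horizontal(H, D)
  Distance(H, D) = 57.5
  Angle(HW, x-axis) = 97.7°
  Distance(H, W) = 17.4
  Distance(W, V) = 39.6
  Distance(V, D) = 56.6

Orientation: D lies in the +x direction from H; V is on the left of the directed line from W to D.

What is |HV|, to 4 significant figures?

52.36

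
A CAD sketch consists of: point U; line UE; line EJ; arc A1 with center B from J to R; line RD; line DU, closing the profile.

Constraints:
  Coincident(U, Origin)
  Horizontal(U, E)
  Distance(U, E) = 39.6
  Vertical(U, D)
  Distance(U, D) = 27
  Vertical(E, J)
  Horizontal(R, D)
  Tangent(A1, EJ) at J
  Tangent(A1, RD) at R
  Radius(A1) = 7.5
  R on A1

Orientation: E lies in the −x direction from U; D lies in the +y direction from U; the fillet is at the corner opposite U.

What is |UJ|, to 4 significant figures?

44.14

U is at the origin; UE is horizontal with |UE| = 39.6 and E on the −x side, so E = (-39.60, 0.000). UD is vertical with |UD| = 27.0 and D on the +y side, so D = (0.000, 27.00). The virtual corner opposite U is at (-39.60, 27.00). The tangent condition forces BJ to be normal to EJ and since A1 is tangent to RD there, BR ⟂ RD, with radius 7.5, so the center B sits 7.5 in from both sides at B = (-32.10, 19.50). That places the tangent points at J = (-39.60, 19.50) on EJ and R = (-32.10, 27.00) on RD. Then |UJ| = |J − U| = 44.14.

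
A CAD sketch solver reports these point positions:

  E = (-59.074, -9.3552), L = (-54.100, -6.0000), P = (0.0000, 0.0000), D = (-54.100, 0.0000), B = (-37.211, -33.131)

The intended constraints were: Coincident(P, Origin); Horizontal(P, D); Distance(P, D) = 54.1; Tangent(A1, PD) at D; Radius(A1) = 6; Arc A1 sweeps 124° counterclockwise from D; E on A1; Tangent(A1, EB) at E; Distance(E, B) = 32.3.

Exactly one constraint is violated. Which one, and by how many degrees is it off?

Tangent(A1, EB) at E — off by 8.60°.

P = (0.00, 0.00) ✓; P.y = 0.00, D.y = 0.00 ✓; |PD| = 54.10 ✓; ∠(LD, DP) = 90.00° ✓; |LD| = 6.000 ✓; bearing(L→E) − bearing(L→D) = 124.0° ✓; |LE| = 6.000 ✓; ∠(LE, EB) = 81.40° ✗; |EB| = 32.30 ✓.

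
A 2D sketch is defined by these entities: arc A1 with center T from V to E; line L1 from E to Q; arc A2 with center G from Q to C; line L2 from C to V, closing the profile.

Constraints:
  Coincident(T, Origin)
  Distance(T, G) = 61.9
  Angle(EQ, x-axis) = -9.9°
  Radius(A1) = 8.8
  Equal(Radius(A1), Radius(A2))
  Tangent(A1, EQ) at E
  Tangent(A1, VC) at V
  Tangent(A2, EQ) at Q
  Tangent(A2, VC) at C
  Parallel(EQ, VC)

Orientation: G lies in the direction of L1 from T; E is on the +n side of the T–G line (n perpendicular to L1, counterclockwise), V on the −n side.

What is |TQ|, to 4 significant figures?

62.52

Tangency of A1 to both parallel lines with radius 8.8 puts E and V at T ± 8.8·n: E = (1.513, 8.669), V = (-1.513, -8.669). Equal radii place Q and C the same way about G: Q = G + 8.8·n = (62.49, -1.973), C = G − 8.8·n = (59.47, -19.31). Then |TQ| = |Q − T| = 62.52.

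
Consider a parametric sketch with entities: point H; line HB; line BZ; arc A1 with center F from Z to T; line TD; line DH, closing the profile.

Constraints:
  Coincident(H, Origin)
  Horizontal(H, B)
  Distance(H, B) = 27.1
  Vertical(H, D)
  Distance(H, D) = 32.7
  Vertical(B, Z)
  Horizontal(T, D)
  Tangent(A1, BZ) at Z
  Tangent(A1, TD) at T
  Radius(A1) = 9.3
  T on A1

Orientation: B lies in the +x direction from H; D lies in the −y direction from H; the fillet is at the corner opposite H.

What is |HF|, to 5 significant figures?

29.401

H is at the origin; HB is horizontal with |HB| = 27.1 and B on the +x side, so B = (27.100, 0.0000). HD is vertical with |HD| = 32.7 and D on the −y side, so D = (0.0000, -32.700). The virtual corner opposite H is at (27.100, -32.700). A1 meets BZ tangentially, so FZ is at right angles to BZ and since A1 is tangent to TD there, FT ⟂ TD, with radius 9.3, so the center F sits 9.3 in from both sides at F = (17.800, -23.400). Then |HF| = |F − H| = 29.401.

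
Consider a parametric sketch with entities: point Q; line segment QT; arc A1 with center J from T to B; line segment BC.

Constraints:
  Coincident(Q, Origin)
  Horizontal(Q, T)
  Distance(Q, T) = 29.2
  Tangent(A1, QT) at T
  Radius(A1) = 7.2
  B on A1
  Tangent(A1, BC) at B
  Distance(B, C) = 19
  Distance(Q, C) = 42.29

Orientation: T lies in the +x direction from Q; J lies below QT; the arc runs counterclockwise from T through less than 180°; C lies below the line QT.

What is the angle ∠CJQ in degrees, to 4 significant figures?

112.7°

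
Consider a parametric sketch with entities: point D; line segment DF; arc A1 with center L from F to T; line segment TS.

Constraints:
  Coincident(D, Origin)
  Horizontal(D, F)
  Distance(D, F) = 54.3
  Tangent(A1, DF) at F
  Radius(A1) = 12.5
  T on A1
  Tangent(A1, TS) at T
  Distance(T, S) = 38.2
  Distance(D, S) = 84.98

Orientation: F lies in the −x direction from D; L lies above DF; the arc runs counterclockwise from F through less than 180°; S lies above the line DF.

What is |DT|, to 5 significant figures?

49.037

D is at the origin; DF is horizontal with |DF| = 54.3 and F on the −x side, so F = (-54.300, 0.0000). Tangency of A1 to DF means the radius LF is perpendicular to DF, so L = F + (0, 12.5) = (-54.300, 12.500). Since LT ⟂ TS (tangency), |LS| = √(12.5² + 38.2²) = 40.193 regardless of where T sits on A1. So S lies on both circle(D, 84.98) and circle(L, 40.193); the above-DF intersection is S = (-68.694, 50.027). T is the foot of the tangent from S: T = (-44.600, 20.384).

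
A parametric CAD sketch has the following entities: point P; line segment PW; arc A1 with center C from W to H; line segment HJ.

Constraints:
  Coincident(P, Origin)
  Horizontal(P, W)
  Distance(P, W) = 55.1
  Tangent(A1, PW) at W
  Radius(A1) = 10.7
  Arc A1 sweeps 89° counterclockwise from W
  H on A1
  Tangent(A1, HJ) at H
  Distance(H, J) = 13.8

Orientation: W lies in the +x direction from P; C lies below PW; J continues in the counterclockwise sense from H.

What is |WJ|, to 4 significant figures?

26.66

P is at the origin; PW is horizontal with |PW| = 55.1 and W on the +x side, so W = (55.10, 0.000). Tangency of A1 to PW means the radius CW is perpendicular to PW, so C = W + (0, -10.7) = (55.10, -10.70). On A1, W sits at bearing 90° from C; an 89° counterclockwise sweep puts H at bearing 179°, so H = C + 10.7·(cos 179°, sin 179°) = (44.40, -10.51). A1 meets HJ tangentially, so CH is at right angles to HJ, so HJ runs along (−sin 179°, cos 179°); with |HJ| = 13.8, J = (44.16, -24.31). Then |WJ| = |J − W| = 26.66.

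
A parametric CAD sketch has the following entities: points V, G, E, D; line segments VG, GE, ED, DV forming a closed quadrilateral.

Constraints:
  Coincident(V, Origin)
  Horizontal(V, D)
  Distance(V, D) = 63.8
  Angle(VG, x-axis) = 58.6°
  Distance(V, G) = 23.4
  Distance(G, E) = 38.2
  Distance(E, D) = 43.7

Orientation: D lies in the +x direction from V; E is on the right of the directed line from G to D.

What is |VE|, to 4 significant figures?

28.63

Checks: |GE| = 38.20 ✓; |ED| = 43.70 ✓.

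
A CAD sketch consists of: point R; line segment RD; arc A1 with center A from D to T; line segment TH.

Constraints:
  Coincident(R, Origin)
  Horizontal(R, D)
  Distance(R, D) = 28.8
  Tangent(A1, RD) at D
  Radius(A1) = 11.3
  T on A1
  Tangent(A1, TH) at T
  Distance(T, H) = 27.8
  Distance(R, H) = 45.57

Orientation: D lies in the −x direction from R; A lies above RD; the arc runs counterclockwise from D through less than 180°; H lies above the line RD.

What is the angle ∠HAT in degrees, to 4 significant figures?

67.88°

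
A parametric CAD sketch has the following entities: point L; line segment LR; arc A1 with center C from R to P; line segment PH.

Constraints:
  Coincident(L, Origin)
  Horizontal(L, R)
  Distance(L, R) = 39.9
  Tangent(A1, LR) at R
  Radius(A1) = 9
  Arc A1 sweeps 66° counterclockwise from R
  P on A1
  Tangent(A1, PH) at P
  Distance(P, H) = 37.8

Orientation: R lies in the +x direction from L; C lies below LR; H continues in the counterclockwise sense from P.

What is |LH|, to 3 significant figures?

43.1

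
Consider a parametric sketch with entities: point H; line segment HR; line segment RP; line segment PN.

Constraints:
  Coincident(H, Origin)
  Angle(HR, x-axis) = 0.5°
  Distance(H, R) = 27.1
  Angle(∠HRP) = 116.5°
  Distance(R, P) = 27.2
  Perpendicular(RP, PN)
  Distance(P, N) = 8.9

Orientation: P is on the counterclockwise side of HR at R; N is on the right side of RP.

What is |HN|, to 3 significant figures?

51.4

∠HRP = 116.5°, so RP runs at 0.5° + (180° − 116.5°) = 64.0° from the x-axis; with |RP| = 27.2, P = R + 27.2·(cos 64.0°, sin 64.0°) = (39.0, 24.7). The perpendicularity gives PN at right angles to RP; with |PN| = 8.9 on the right of RP, N = P + 8.9·(0.899, -0.438) = (47.0, 20.8). Then |HN| = |N − H| = 51.4.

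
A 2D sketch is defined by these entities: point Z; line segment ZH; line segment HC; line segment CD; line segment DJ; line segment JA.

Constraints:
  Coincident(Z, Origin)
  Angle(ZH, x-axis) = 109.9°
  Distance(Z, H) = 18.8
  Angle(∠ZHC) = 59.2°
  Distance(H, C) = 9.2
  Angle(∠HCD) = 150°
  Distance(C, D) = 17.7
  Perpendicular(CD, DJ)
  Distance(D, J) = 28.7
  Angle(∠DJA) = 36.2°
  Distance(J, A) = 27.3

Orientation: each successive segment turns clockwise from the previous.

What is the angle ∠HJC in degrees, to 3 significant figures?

15.1°

Z is at the origin; ZH runs at 109.9° with length 18.8, so H = (-6.40, 17.7). ∠ZHC = 59.2° gives HC at -10.9° from the x-axis; with |HC| = 9.2, C = (2.63, 15.9). ∠HCD = 150.0° gives CD at -40.9° from the x-axis; with |CD| = 17.7, D = (16.0, 4.35). CD is perpendicular to DJ, so DJ runs at -131°; with |DJ| = 28.7, J = (-2.78, -17.3). Then cos ∠HJC = JH·JC / (|JH||JC|), giving 15.1°.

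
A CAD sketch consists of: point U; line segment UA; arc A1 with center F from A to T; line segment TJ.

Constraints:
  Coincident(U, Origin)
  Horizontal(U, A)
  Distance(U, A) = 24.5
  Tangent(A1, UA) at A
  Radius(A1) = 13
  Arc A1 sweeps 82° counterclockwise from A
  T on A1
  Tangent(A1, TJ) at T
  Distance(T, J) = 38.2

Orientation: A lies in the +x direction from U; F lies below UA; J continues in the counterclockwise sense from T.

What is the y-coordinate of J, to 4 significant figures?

-49.02

U is at the origin; UA is horizontal with |UA| = 24.5 and A on the +x side, so A = (24.50, 0.000). Since A1 is tangent to UA there, FA ⟂ UA, so F = A + (0, -13) = (24.50, -13.00). On A1, A sits at bearing 90° from F; an 82° counterclockwise sweep puts T at bearing 172°, so T = F + 13.0·(cos 172°, sin 172°) = (11.63, -11.19). The tangent condition forces FT to be normal to TJ, so TJ runs along (−sin 172°, cos 172°); with |TJ| = 38.2, J = (6.310, -49.02). So J.y = -49.02.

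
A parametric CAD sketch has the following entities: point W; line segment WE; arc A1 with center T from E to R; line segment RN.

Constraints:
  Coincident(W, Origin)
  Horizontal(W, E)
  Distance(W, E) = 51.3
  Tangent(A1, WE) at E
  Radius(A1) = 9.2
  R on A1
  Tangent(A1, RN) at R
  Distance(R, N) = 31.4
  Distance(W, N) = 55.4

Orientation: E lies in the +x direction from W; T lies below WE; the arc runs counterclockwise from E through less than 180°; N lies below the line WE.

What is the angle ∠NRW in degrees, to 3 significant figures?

95.1°

Checks: |TE| = 9.200 ✓; |TR| = 9.200 ✓; ∠(TR, RN) = 90.00° ✓; |RN| = 31.40 ✓; |WN| = 55.40 ✓.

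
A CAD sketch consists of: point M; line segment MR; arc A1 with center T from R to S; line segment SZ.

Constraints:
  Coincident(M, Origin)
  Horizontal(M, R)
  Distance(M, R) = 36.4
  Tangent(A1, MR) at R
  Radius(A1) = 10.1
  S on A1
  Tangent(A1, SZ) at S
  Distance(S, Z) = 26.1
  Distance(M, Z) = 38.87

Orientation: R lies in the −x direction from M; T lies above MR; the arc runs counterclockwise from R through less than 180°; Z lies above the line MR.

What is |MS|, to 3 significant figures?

27.7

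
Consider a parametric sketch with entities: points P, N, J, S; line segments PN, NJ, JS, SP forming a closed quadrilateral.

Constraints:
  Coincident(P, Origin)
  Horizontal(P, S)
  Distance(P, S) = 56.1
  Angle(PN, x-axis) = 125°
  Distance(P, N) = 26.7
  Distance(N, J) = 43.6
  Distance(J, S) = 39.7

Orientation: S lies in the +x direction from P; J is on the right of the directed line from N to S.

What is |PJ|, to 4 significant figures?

18.58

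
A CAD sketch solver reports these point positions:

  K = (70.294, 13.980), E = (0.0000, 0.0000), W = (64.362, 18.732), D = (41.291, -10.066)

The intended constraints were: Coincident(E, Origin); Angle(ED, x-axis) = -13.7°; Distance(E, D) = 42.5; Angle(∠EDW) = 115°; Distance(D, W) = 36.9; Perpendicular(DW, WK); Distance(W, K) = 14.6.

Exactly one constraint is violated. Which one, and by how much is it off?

Distance(W, K) = 14.6 — off by 7.00.

E = (0.00, 0.00) ✓; ED at -13.70° ✓; |ED| = 42.50 ✓; ∠EDW = 115.0° ✓; |DW| = 36.90 ✓; ∠(DW, WK) = 90.00° ✓; |WK| = 7.601 ✗.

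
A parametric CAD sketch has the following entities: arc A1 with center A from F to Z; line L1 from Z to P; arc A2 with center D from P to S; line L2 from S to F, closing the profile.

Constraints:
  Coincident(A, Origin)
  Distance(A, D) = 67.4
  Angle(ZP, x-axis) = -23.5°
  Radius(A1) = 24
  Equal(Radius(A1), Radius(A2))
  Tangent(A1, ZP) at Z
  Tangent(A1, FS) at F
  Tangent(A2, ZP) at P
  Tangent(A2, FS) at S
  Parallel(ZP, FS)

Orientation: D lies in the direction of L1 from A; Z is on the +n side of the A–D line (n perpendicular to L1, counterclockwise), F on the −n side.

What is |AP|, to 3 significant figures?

71.5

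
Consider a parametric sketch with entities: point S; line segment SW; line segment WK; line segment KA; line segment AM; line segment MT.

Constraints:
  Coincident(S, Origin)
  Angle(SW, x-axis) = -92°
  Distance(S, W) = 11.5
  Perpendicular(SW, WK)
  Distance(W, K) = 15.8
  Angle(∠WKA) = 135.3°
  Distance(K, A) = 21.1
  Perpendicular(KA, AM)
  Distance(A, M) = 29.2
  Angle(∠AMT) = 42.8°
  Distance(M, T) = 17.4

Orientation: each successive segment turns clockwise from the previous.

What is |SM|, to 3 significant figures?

26.2

S is at the origin; SW runs at -92.0° with length 11.5, so W = (-0.401, -11.5). SW ⟂ WK, so WK runs at 178°; with |WK| = 15.8, K = (-16.2, -10.9). ∠WKA = 135.3° gives KA at 133° from the x-axis; with |KA| = 21.1, A = (-30.7, 4.41). KA ⟂ AM, so AM runs at 43.3°; with |AM| = 29.2, M = (-9.41, 24.4). Then |SM| = |M − S| = 26.2.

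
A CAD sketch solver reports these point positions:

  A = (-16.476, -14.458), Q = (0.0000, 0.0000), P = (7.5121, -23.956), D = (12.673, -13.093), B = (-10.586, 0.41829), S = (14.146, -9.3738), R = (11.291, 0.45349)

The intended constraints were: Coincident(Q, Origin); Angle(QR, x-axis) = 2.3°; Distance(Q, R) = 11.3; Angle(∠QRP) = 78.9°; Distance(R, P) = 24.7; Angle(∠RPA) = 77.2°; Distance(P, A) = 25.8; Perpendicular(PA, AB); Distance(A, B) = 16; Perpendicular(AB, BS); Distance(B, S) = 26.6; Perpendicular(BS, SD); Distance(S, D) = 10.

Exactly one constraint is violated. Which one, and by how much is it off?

Distance(S, D) = 10 — off by 6.00.

Q = (0.00, 0.00) ✓; QR at 2.300° ✓; |QR| = 11.30 ✓; ∠QRP = 78.90° ✓; |RP| = 24.70 ✓; ∠RPA = 77.20° ✓; |PA| = 25.80 ✓; ∠(PA, AB) = 90.00° ✓; |AB| = 16.00 ✓; ∠(AB, BS) = 90.00° ✓; |BS| = 26.60 ✓; ∠(BS, SD) = 90.01° ✓; |SD| = 4.000 ✗.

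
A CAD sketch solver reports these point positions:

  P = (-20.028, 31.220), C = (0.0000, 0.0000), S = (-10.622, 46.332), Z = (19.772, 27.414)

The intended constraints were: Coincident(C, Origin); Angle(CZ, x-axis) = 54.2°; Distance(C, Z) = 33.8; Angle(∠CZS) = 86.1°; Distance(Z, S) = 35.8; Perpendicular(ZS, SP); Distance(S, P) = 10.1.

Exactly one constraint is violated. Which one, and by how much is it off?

Distance(S, P) = 10.1 — off by 7.70.

C = (0.00, 0.00) ✓; CZ at 54.20° ✓; |CZ| = 33.80 ✓; ∠CZS = 86.10° ✓; |ZS| = 35.80 ✓; ∠(ZS, SP) = 90.00° ✓; |SP| = 17.80 ✗.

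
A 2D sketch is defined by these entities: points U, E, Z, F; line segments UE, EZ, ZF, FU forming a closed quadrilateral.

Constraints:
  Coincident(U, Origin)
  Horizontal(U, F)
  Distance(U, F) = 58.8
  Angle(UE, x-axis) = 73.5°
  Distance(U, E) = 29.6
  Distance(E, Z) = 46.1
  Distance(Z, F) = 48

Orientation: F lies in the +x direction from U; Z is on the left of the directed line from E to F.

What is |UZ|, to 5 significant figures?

69.142

U is at the origin; U and F share the same y with |UF| = 58.8 and F in +x, so F = (58.8, 0). UE runs at 73.5° with |UE| = 29.6, so E = (8.4069, 28.381). Z is determined by |EZ| = 46.1 and |ZF| = 48.0 together: it lies at the intersection of circle(E, 46.1) and circle(F, 48.0). With |EF| = 57.836, the foot of the radical line on EF is 27.372 from E and the perpendicular offset is √(46.1² − 27.372²) = 37.094. Taking the left-of-EF solution: Z = (50.459, 47.270).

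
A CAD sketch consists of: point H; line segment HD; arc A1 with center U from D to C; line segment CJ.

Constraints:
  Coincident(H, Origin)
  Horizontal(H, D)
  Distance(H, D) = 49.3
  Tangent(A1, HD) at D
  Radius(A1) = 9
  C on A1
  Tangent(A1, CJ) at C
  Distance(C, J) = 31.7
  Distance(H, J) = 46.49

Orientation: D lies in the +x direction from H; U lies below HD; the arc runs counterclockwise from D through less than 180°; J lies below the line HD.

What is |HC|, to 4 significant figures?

41.28

Checks: H = (0.00, 0.00) ✓; |UC| = 9.000 ✓; ∠(UC, CJ) = 90.00° ✓; |CJ| = 31.70 ✓; |HJ| = 46.49 ✓.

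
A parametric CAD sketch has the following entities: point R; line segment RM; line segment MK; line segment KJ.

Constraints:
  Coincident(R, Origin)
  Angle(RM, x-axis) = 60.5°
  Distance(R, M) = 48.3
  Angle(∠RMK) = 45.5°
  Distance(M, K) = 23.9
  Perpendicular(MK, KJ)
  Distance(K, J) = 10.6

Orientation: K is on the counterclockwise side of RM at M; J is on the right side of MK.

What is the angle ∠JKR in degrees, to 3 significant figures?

164°

R is at the origin; RM runs at 60.5° with length 48.3, so M = 48.3·(cos 60.5°, sin 60.5°) = (23.8, 42.0). ∠RMK = 45.5°, so MK runs at 60.5° + (180° − 45.5°) = 195° from the x-axis; with |MK| = 23.9, K = M + 23.9·(cos 195°, sin 195°) = (0.698, 35.9). MK is perpendicular to KJ; with |KJ| = 10.6 on the right of MK, J = K + 10.6·(-0.259, 0.966) = (-2.05, 46.1). Then cos ∠JKR = KJ·KR / (|KJ||KR|), giving 164°.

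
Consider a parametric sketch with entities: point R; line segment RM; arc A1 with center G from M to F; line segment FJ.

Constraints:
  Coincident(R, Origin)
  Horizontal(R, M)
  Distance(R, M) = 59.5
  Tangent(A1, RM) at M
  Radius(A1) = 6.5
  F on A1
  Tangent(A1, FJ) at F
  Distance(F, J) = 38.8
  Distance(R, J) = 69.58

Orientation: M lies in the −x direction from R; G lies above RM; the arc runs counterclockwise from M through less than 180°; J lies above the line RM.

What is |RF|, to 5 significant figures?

53.394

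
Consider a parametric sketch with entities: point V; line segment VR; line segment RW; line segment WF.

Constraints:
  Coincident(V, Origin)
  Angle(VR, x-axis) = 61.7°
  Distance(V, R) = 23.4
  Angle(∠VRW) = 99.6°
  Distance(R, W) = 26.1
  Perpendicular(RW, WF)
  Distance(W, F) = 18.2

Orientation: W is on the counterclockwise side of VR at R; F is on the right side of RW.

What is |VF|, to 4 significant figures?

51.02

∠VRW = 99.6°, so RW runs at 61.7° + (180° − 99.6°) = 142.1° from the x-axis; with |RW| = 26.1, W = R + 26.1·(cos 142.1°, sin 142.1°) = (-9.501, 36.64). RW ⟂ WF; with |WF| = 18.2 on the right of RW, F = W + 18.2·(0.6143, 0.7891) = (1.679, 51.00). Then |VF| = |F − V| = 51.02.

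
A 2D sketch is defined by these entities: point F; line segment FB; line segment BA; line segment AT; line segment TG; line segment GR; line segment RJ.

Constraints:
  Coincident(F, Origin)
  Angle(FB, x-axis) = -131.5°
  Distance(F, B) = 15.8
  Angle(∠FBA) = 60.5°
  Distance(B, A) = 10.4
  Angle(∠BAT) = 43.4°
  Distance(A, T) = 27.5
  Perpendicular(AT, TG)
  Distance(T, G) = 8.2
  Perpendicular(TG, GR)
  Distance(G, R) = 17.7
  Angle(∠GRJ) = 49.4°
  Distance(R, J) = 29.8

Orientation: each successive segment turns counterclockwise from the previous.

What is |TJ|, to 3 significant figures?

14.5

F is at the origin; FB runs at -131.5° with length 15.8, so B = (-10.5, -11.8). ∠FBA = 60.5° gives BA at -12.0° from the x-axis; with |BA| = 10.4, A = (-0.297, -14.0). ∠BAT = 43.4° gives AT at 125° from the x-axis; with |AT| = 27.5, T = (-15.9, 8.64). AT ⟂ TG, so TG runs at -145°; with |TG| = 8.2, G = (-22.7, 3.98). TG ⟂ GR, so GR runs at -55.4°; with |GR| = 17.7, R = (-12.6, -10.6). ∠GRJ = 49.4° gives RJ at 75.2° from the x-axis; with |RJ| = 29.8, J = (-5.00, 18.2). Then |TJ| = |J − T| = 14.5.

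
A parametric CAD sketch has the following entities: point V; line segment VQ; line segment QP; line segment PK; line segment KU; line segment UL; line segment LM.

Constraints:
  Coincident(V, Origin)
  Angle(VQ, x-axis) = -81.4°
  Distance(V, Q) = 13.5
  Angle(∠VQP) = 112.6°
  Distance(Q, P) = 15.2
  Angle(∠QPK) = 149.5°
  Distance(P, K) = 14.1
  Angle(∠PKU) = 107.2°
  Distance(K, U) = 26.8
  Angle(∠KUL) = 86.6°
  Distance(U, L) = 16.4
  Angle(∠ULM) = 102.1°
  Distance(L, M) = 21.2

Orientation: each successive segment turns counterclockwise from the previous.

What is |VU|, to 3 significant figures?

33.6

V is at the origin; VQ runs at -81.4° with length 13.5, so Q = (2.02, -13.3). ∠VQP = 112.6° gives QP at -14.0° from the x-axis; with |QP| = 15.2, P = (16.8, -17.0). ∠QPK = 149.5° gives PK at 16.5° from the x-axis; with |PK| = 14.1, K = (30.3, -13.0). ∠PKU = 107.2° gives KU at 89.3° from the x-axis; with |KU| = 26.8, U = (30.6, 13.8). Then |VU| = |U − V| = 33.6.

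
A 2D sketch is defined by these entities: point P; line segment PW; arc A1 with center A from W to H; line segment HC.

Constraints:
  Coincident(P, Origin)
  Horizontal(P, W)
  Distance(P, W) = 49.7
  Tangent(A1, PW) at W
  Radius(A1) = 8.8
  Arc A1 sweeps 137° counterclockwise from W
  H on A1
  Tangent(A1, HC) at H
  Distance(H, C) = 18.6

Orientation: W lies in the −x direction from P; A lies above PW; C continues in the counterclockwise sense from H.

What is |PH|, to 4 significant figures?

46.28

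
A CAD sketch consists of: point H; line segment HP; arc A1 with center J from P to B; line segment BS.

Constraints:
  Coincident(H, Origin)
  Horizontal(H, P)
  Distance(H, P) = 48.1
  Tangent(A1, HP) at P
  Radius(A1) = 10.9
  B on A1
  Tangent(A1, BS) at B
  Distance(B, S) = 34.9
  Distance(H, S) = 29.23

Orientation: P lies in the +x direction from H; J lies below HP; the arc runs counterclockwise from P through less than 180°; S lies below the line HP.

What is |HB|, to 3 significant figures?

41.1

H is at the origin; HP is horizontal with |HP| = 48.1 and P on the +x side, so P = (48.1, 0.00). A1 meets HP tangentially, so JP is at right angles to HP, so J = P + (0, -10.9) = (48.1, -10.9). Since JB ⟂ BS (tangency), |JS| = √(10.9² + 34.9²) = 36.6 regardless of where B sits on A1. So S lies on both circle(H, 29.23) and circle(J, 36.6); the below-HP intersection is S = (14.5, -25.4). B is the foot of the tangent from S: B = (41.0, -2.63).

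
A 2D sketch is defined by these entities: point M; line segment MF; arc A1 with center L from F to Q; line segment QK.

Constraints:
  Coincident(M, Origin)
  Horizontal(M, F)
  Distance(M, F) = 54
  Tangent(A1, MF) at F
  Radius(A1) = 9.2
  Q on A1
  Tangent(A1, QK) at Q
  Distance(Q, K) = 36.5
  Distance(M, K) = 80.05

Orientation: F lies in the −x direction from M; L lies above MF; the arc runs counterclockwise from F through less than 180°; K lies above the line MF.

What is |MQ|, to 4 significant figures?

48.46

M is at the origin; MF is horizontal with |MF| = 54.0 and F on the −x side, so F = (-54.00, 0.000). A1 meets MF tangentially, so LF is at right angles to MF, so L = F + (0, 9.2) = (-54.00, 9.200). Since LQ ⟂ QK (tangency), |LK| = √(9.2² + 36.5²) = 37.64 regardless of where Q sits on A1. So K lies on both circle(M, 80.05) and circle(L, 37.64); the above-MF intersection is K = (-66.37, 44.75). Q is the foot of the tangent from K: Q = (-46.31, 14.26).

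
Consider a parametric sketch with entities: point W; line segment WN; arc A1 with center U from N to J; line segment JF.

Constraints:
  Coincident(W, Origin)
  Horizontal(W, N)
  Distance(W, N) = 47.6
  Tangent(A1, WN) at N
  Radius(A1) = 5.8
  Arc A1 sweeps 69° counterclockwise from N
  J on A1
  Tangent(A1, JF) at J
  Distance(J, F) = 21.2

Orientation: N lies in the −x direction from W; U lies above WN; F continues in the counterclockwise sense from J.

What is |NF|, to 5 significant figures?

26.874

W is at the origin; WN is horizontal with |WN| = 47.6 and N on the −x side, so N = (-47.600, 0.0000). Since A1 is tangent to WN there, UN ⟂ WN, so U = N + (0, 5.8) = (-47.600, 5.8000). On A1, N sits at bearing -90° from U; a 69° counterclockwise sweep puts J at bearing -21°, so J = U + 5.8·(cos -21°, sin -21°) = (-42.185, 3.7215). The tangent condition forces UJ to be normal to JF, so JF runs along (−sin -21°, cos -21°); with |JF| = 21.2, F = (-34.588, 23.513). Then |NF| = |F − N| = 26.874.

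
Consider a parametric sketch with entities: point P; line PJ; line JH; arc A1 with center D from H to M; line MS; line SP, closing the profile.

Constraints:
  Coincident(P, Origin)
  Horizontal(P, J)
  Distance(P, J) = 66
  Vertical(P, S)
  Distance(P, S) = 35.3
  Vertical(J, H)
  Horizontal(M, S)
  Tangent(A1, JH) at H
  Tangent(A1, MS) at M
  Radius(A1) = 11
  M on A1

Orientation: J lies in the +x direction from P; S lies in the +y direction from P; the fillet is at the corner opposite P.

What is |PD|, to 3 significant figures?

60.1

P is at the origin; PJ is horizontal with |PJ| = 66.0 and J on the +x side, so J = (66.0, 0.00). PS is vertical with |PS| = 35.3 and S on the +y side, so S = (0.00, 35.3). The virtual corner opposite P is at (66.0, 35.3). Since A1 is tangent to JH there, DH ⟂ JH and tangency of A1 to MS means the radius DM is perpendicular to MS, with radius 11.0, so the center D sits 11.0 in from both sides at D = (55.0, 24.3). Then |PD| = |D − P| = 60.1.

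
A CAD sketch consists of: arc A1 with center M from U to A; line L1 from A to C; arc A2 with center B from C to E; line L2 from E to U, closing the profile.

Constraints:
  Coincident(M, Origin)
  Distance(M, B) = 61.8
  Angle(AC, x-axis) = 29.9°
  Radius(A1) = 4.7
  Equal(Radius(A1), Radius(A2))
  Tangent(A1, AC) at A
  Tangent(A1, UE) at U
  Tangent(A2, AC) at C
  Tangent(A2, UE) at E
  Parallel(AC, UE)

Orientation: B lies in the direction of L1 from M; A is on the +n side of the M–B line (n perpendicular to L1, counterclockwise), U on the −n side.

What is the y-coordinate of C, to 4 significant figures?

34.88

The slot axis is L1's direction at 29.9°, so u = (cos 29.9°, sin 29.9°) = (0.8669, 0.4985) and n = (−sin 29.9°, cos 29.9°) = (-0.4985, 0.8669). M is at the origin and B lies 61.8 along u from M, so B = 61.8·u = (53.57, 30.81). Tangency of A1 to both parallel lines with radius 4.7 puts A and U at M ± 4.7·n: A = (-2.343, 4.074), U = (2.343, -4.074). Equal radii place C and E the same way about B: C = B + 4.7·n = (51.23, 34.88), E = B − 4.7·n = (55.92, 26.73). So C.y = 34.88.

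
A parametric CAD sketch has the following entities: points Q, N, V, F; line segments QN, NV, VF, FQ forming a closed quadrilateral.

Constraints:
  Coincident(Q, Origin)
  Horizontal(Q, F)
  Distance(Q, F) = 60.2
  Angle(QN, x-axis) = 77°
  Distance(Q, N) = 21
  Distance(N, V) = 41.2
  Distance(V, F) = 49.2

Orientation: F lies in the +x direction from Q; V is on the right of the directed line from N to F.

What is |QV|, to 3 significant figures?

24.6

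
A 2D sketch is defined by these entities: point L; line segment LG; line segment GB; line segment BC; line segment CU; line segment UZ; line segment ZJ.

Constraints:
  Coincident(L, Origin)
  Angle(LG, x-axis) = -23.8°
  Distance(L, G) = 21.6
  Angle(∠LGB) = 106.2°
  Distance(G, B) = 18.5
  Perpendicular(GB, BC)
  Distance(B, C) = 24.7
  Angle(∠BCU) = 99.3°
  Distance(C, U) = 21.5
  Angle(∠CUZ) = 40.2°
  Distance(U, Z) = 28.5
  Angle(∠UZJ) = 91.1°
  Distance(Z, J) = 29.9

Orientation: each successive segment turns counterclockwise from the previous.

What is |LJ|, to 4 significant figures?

45.17

L is at the origin; LG runs at -23.8° with length 21.6, so G = (19.76, -8.717). ∠LGB = 106.2° gives GB at 50.00° from the x-axis; with |GB| = 18.5, B = (31.65, 5.455). GB ⟂ BC, so BC runs at 140.0°; with |BC| = 24.7, C = (12.73, 21.33). ∠BCU = 99.3° gives CU at -139.3° from the x-axis; with |CU| = 21.5, U = (-3.566, 7.312). ∠CUZ = 40.2° gives UZ at 0.5000° from the x-axis; with |UZ| = 28.5, Z = (24.93, 7.561). ∠UZJ = 91.1° gives ZJ at 89.40° from the x-axis; with |ZJ| = 29.9, J = (25.25, 37.46). Then |LJ| = |J − L| = 45.17.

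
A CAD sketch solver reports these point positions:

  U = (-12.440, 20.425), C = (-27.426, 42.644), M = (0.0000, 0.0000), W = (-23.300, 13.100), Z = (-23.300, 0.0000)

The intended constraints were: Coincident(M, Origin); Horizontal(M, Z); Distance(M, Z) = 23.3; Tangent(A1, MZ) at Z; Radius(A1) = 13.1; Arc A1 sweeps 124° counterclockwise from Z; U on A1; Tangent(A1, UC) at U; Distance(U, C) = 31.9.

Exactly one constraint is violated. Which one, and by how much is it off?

Distance(U, C) = 31.9 — off by 5.10.

M = (0.00, 0.00) ✓; M.y = 0.00, Z.y = 0.00 ✓; |MZ| = 23.30 ✓; ∠(WZ, ZM) = 90.00° ✓; |WZ| = 13.10 ✓; bearing(W→U) − bearing(W→Z) = 124.0° ✓; |WU| = 13.10 ✓; ∠(WU, UC) = 90.00° ✓; |UC| = 26.80 ✗.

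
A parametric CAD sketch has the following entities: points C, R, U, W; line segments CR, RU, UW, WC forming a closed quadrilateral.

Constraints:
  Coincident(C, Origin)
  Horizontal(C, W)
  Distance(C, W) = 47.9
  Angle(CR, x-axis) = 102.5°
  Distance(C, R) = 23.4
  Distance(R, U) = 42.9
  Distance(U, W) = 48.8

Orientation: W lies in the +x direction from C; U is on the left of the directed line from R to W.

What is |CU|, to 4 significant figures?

55.42

C is at the origin; CW is horizontal with |CW| = 47.9 and W in +x, so W = (47.9, 0). CR runs at 102.5° with |CR| = 23.4, so R = (-5.065, 22.85). U is determined by |RU| = 42.9 and |UW| = 48.8 together: it lies at the intersection of circle(R, 42.9) and circle(W, 48.8). With |RW| = 57.68, the foot of the radical line on RW is 24.15 from R and the perpendicular offset is √(42.9² − 24.15²) = 35.46. Taking the left-of-RW solution: U = (31.15, 45.84).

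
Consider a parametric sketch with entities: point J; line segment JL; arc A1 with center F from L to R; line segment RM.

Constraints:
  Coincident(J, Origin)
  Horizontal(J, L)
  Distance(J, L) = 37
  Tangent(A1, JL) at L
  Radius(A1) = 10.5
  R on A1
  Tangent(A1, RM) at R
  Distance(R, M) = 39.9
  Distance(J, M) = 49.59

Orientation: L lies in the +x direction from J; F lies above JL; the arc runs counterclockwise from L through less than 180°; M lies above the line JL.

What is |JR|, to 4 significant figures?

47.99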